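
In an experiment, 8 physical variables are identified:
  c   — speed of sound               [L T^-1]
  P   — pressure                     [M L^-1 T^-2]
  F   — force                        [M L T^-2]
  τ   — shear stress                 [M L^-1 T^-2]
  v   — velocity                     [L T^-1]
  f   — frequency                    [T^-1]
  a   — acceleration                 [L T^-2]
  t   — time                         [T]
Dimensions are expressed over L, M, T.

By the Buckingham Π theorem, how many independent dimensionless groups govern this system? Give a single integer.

5

Exponent matrix [L,M,T] × [c,P,F,τ,v,f,a,t]:
  L: [ 1 -1  1 -1  1  0  1  0]
  M: [ 0  1  1  1  0  0  0  0]
  T: [-1 -2 -2 -2 -1 -1 -2  1]
Row reduction gives pivot columns c,P,F; rank = 3
Π count = n − r = 8 − 3 = 5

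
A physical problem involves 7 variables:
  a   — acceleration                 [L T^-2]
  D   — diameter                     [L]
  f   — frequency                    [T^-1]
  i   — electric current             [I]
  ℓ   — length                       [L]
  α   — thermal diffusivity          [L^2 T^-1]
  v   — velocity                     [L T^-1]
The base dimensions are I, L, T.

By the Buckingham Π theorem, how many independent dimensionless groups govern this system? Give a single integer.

4

Exponent matrix [I,L,T] × [a,D,f,i,ℓ,α,v]:
  I: [ 0  0  0  1  0  0  0]
  L: [ 1  1  0  0  1  2  1]
  T: [-2  0 -1  0  0 -1 -1]
Echelon form has 3 nonzero rows (pivots: a,D,i)
n=7, r=3 ⇒ 4 dimensionless groups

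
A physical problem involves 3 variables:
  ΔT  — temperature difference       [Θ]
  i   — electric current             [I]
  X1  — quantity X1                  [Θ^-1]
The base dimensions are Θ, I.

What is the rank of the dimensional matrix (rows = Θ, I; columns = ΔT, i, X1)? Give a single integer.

2

Write exponents as rows Θ,I / cols ΔT,i,X1:
  Θ: [ 1  0 -1]
  I: [ 0  1  0]
Row reduction gives pivot columns ΔT,i; rank = 2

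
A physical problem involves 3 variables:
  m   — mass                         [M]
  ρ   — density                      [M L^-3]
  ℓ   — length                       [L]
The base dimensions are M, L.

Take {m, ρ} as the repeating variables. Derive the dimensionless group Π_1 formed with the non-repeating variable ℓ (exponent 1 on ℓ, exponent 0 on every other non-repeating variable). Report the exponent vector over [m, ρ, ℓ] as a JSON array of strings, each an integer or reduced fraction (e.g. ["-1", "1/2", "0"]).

["-1/3", "1/3", "1"]

Write exponents as rows M,L / cols m,ρ,ℓ:
  M: [ 1  1  0]
  L: [ 0 -3  1]
Row reduction gives pivot columns m,ρ; rank = 2
Repeat: m,ρ; free: ℓ
RREF:
  r0: [   1    0  1/3]
  r1: [   0    1 -1/3]
Fix exponent of ℓ at 1; solve each RREF row for its pivot's exponent:
  r0: exp(m) + (1/3)·1 = 0 ⇒ exp(m) = -1/3
  r1: exp(ρ) + (-1/3)·1 = 0 ⇒ exp(ρ) = 1/3
Π_1 = m^(-1/3) · ρ^(1/3) · ℓ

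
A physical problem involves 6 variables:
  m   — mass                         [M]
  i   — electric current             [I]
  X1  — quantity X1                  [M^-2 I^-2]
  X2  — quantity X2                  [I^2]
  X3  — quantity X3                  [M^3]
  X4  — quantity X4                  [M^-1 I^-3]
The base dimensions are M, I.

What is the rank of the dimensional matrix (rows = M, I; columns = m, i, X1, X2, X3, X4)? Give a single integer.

Write exponents as rows M,I / cols m,i,X1,X2,X3,X4:
  M: [ 1  0 -2  0  3 -1]
  I: [ 0  1 -2  2  0 -3]
Row reduction gives pivot columns m,i; rank = 2

2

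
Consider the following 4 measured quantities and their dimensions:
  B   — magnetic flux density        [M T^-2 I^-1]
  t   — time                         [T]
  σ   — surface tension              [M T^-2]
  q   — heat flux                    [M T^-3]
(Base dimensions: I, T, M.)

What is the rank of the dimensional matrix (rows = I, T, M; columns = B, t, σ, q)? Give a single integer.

3

Exponent matrix [I,T,M] × [B,t,σ,q]:
  I: [-1  0  0  0]
  T: [-2  1 -2 -3]
  M: [ 1  0  1  1]
Echelon form has 3 nonzero rows (pivots: B,t,σ)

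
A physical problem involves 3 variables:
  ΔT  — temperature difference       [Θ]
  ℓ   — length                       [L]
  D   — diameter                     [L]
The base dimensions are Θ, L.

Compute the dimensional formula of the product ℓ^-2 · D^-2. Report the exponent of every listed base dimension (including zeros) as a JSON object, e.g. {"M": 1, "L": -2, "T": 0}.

Dimensional matrix (Θ×L by ΔT×ℓ×D):
  Θ: [ 1  0  0]
  L: [ 0  1  1]
  [Θ]: (-2)·0+(-2)·0 = 0
  [L]: (-2)·1+(-2)·1 = -4
⇒ L^-4

{"Θ": 0, "L": -4}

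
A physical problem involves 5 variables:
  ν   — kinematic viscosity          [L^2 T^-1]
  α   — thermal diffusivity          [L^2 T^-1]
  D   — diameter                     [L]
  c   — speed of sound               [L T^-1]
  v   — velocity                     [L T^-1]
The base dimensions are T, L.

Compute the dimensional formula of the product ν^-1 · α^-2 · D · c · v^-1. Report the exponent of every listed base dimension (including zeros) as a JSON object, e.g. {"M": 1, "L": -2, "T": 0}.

{"T": 3, "L": -5}

Dimensional matrix (T×L by ν×α×D×c×v):
  T: [-1 -1  0 -1 -1]
  L: [ 2  2  1  1  1]
  [T]: (-1)·-1+(-2)·-1+(1)·0+(1)·-1+(-1)·-1 = 3
  [L]: (-1)·2+(-2)·2+(1)·1+(1)·1+(-1)·1 = -5
⇒ T^3 L^-5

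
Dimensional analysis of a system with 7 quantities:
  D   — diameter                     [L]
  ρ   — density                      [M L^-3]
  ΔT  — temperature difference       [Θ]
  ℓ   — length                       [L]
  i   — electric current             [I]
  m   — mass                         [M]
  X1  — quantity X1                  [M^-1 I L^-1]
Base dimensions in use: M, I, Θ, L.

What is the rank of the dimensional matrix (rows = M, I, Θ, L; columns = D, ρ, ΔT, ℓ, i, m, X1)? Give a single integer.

Dimensional matrix (M×I×Θ×L by D×ρ×ΔT×ℓ×i×m×X1):
  M: [ 0  1  0  0  0  1 -1]
  I: [ 0  0  0  0  1  0  1]
  Θ: [ 0  0  1  0  0  0  0]
  L: [ 1 -3  0  1  0  0 -1]
Row reduction gives pivot columns D,ρ,ΔT,i; rank = 4

4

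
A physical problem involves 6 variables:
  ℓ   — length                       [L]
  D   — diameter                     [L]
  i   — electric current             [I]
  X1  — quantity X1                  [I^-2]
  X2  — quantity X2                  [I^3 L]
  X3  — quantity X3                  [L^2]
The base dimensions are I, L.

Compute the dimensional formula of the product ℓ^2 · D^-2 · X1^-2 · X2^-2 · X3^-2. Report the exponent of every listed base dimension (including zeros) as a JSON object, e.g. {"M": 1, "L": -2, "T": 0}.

{"I": -2, "L": -6}

Write exponents as rows I,L / cols ℓ,D,i,X1,X2,X3:
  I: [ 0  0  1 -2  3  0]
  L: [ 1  1  0  0  1  2]
  [I]: (2)·0+(-2)·0+(-2)·-2+(-2)·3+(-2)·0 = -2
  [L]: (2)·1+(-2)·1+(-2)·0+(-2)·1+(-2)·2 = -6
⇒ I^-2 L^-6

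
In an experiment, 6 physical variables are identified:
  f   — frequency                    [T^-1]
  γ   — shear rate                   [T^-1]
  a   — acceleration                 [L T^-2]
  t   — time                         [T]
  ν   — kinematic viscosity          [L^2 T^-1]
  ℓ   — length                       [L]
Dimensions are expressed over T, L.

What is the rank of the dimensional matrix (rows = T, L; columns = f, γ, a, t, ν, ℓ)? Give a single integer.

2

Write exponents as rows T,L / cols f,γ,a,t,ν,ℓ:
  T: [-1 -1 -2  1 -1  0]
  L: [ 0  0  1  0  2  1]
Row reduction gives pivot columns f,a; rank = 2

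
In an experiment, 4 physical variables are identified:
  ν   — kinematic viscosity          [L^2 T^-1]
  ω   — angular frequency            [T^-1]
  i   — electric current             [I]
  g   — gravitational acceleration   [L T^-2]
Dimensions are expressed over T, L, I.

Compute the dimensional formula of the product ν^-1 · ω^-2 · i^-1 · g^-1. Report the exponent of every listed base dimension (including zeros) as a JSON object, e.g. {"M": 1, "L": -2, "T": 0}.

{"T": 5, "L": -3, "I": -1}

Exponent matrix [T,L,I] × [ν,ω,i,g]:
  T: [-1 -1  0 -2]
  L: [ 2  0  0  1]
  I: [ 0  0  1  0]
  [T]: (-1)·-1+(-2)·-1+(-1)·0+(-1)·-2 = 5
  [L]: (-1)·2+(-2)·0+(-1)·0+(-1)·1 = -3
  [I]: (-1)·0+(-2)·0+(-1)·1+(-1)·0 = -1
⇒ T^5 L^-3 I^-1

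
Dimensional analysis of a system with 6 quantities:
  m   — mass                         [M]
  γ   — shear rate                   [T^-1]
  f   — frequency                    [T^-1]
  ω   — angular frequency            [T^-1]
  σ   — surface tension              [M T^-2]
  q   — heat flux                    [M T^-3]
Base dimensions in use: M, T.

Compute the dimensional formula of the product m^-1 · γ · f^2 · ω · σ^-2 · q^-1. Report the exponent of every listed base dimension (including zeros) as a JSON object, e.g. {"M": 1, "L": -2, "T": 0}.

{"M": -4, "T": 3}

Write exponents as rows M,T / cols m,γ,f,ω,σ,q:
  M: [ 1  0  0  0  1  1]
  T: [ 0 -1 -1 -1 -2 -3]
  [M]: (-1)·1+(1)·0+(2)·0+(1)·0+(-2)·1+(-1)·1 = -4
  [T]: (-1)·0+(1)·-1+(2)·-1+(1)·-1+(-2)·-2+(-1)·-3 = 3
⇒ M^-4 T^3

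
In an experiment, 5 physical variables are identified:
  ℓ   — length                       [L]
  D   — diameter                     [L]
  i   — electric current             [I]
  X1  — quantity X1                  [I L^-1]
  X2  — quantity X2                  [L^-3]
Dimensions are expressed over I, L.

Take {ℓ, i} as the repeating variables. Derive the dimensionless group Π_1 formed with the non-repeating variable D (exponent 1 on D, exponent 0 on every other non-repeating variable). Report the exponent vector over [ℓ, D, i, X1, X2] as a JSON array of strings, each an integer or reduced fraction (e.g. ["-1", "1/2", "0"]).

["-1", "1", "0", "0", "0"]

Write exponents as rows I,L / cols ℓ,D,i,X1,X2:
  I: [ 0  0  1  1  0]
  L: [ 1  1  0 -1 -3]
Row reduction gives pivot columns ℓ,i; rank = 2
Repeat: ℓ,i; free: D,X1,X2
RREF:
  r0: [   1    1    0   -1   -3]
  r1: [   0    0    1    1    0]
Fix exponent of D at 1, X1 at 0, X2 at 0; solve each RREF row for its pivot's exponent:
  r0: exp(ℓ) + (1)·1 = 0 ⇒ exp(ℓ) = -1
  r1: exp(i) + (0)·1 = 0 ⇒ exp(i) = 0
Π_1 = ℓ^-1 · D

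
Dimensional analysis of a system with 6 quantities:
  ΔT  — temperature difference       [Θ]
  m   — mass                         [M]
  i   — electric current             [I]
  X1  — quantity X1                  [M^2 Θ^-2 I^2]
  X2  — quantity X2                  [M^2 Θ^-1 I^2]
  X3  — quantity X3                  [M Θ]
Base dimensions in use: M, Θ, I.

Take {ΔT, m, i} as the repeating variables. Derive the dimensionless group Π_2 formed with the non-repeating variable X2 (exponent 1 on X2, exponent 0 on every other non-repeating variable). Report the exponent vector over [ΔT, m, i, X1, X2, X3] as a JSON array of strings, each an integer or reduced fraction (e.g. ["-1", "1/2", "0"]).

["1", "-2", "-2", "0", "1", "0"]

Exponent matrix [M,Θ,I] × [ΔT,m,i,X1,X2,X3]:
  M: [ 0  1  0  2  2  1]
  Θ: [ 1  0  0 -2 -1  1]
  I: [ 0  0  1  2  2  0]
Echelon form has 3 nonzero rows (pivots: ΔT,m,i)
Repeat: ΔT,m,i; free: X1,X2,X3
RREF:
  r0: [   1    0    0   -2   -1    1]
  r1: [   0    1    0    2    2    1]
  r2: [   0    0    1    2    2    0]
Fix exponent of X2 at 1, X1 at 0, X3 at 0; solve each RREF row for its pivot's exponent:
  r0: exp(ΔT) + (-1)·1 = 0 ⇒ exp(ΔT) = 1
  r1: exp(m) + (2)·1 = 0 ⇒ exp(m) = -2
  r2: exp(i) + (2)·1 = 0 ⇒ exp(i) = -2
Π_2 = ΔT · m^-2 · i^-2 · X2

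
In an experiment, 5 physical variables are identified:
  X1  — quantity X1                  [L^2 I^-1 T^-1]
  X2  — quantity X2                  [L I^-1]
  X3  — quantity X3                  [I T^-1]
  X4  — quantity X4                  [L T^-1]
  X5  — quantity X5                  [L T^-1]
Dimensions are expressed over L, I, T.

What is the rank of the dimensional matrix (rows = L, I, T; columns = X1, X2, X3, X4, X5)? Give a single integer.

Dimensional matrix (L×I×T by X1×X2×X3×X4×X5):
  L: [ 2  1  0  1  1]
  I: [-1 -1  1  0  0]
  T: [-1  0 -1 -1 -1]
Row reduction gives pivot columns X1,X2; rank = 2

2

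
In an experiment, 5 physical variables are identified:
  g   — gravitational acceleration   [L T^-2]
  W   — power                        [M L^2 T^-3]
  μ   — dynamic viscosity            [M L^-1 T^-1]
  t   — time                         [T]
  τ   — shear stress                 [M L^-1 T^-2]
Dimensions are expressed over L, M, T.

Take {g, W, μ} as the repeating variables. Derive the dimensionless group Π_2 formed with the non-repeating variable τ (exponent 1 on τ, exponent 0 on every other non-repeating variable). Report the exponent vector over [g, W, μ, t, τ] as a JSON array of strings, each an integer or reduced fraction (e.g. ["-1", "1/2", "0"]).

["-3/4", "1/4", "-5/4", "0", "1"]

Write exponents as rows L,M,T / cols g,W,μ,t,τ:
  L: [ 1  2 -1  0 -1]
  M: [ 0  1  1  0  1]
  T: [-2 -3 -1  1 -2]
RREF → pivots at {g,W,μ} ⇒ r = 3
Pivot set = {g,W,μ}, free = {t,τ}
RREF:
  r0: [   1    0    0 -3/4  3/4]
  r1: [   0    1    0  1/4 -1/4]
  r2: [   0    0    1 -1/4  5/4]
Fix exponent of τ at 1, t at 0; solve each RREF row for its pivot's exponent:
  r0: exp(g) + (3/4)·1 = 0 ⇒ exp(g) = -3/4
  r1: exp(W) + (-1/4)·1 = 0 ⇒ exp(W) = 1/4
  r2: exp(μ) + (5/4)·1 = 0 ⇒ exp(μ) = -5/4
Π_2 = g^(-3/4) · W^(1/4) · μ^(-5/4) · τ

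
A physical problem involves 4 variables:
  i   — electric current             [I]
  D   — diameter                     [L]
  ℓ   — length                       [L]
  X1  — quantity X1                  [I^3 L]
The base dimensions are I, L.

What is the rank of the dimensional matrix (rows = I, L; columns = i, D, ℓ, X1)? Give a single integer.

2

Exponent matrix [I,L] × [i,D,ℓ,X1]:
  I: [ 1  0  0  3]
  L: [ 0  1  1  1]
Row reduction gives pivot columns i,D; rank = 2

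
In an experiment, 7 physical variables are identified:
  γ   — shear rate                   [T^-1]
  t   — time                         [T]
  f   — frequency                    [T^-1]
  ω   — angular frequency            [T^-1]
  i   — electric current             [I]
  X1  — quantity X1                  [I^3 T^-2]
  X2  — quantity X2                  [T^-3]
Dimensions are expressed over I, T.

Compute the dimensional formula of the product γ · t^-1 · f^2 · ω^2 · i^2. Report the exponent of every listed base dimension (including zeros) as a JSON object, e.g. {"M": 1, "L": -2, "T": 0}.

{"I": 2, "T": -6}

Dimensional matrix (I×T by γ×t×f×ω×i×X1×X2):
  I: [ 0  0  0  0  1  3  0]
  T: [-1  1 -1 -1  0 -2 -3]
  [I]: (1)·0+(-1)·0+(2)·0+(2)·0+(2)·1 = 2
  [T]: (1)·-1+(-1)·1+(2)·-1+(2)·-1+(2)·0 = -6
⇒ I^2 T^-6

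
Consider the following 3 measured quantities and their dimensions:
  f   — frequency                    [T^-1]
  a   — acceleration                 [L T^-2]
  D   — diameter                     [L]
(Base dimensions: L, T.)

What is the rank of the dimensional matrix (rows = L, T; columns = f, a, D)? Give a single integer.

2

Dimensional matrix (L×T by f×a×D):
  L: [ 0  1  1]
  T: [-1 -2  0]
RREF → pivots at {f,a} ⇒ r = 2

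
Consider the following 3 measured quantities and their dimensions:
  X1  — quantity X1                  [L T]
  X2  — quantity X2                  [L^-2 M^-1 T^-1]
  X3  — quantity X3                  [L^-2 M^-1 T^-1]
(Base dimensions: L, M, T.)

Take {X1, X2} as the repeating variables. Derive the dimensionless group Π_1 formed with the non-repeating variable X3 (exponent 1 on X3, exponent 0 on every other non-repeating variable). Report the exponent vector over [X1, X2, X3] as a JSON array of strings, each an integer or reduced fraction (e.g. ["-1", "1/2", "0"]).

["0", "-1", "1"]

Exponent matrix [L,M,T] × [X1,X2,X3]:
  L: [ 1 -2 -2]
  M: [ 0 -1 -1]
  T: [ 1 -1 -1]
Echelon form has 2 nonzero rows (pivots: X1,X2)
Pivot set = {X1,X2}, free = {X3}
RREF:
  r0: [   1    0    0]
  r1: [   0    1    1]
  r2: [   0    0    0]
Fix exponent of X3 at 1; solve each RREF row for its pivot's exponent:
  r0: exp(X1) + (0)·1 = 0 ⇒ exp(X1) = 0
  r1: exp(X2) + (1)·1 = 0 ⇒ exp(X2) = -1
Π_1 = X2^-1 · X3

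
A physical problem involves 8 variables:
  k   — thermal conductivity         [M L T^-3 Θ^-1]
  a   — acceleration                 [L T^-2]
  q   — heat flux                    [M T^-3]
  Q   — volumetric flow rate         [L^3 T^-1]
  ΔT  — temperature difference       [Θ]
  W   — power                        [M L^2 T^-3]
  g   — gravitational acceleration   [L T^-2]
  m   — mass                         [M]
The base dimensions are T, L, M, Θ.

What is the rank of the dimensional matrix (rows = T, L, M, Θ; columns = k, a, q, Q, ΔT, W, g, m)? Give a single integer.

4

Dimensional matrix (T×L×M×Θ by k×a×q×Q×ΔT×W×g×m):
  T: [-3 -2 -3 -1  0 -3 -2  0]
  L: [ 1  1  0  3  0  2  1  0]
  M: [ 1  0  1  0  0  1  0  1]
  Θ: [-1  0  0  0  1  0  0  0]
Row reduction gives pivot columns k,a,q,Q; rank = 4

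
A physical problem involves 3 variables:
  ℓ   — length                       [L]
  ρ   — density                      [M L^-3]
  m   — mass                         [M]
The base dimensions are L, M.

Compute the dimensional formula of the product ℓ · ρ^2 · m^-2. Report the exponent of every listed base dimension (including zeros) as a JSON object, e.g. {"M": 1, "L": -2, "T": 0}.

Write exponents as rows L,M / cols ℓ,ρ,m:
  L: [ 1 -3  0]
  M: [ 0  1  1]
  [L]: (1)·1+(2)·-3+(-2)·0 = -5
  [M]: (1)·0+(2)·1+(-2)·1 = 0
⇒ L^-5

{"L": -5, "M": 0}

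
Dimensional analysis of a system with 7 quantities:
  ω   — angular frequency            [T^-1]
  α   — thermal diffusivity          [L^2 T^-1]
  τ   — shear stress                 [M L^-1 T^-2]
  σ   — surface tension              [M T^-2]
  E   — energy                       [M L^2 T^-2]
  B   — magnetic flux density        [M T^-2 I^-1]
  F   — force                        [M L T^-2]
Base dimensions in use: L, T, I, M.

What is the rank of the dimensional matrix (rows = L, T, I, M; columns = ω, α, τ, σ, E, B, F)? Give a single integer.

Exponent matrix [L,T,I,M] × [ω,α,τ,σ,E,B,F]:
  L: [ 0  2 -1  0  2  0  1]
  T: [-1 -1 -2 -2 -2 -2 -2]
  I: [ 0  0  0  0  0 -1  0]
  M: [ 0  0  1  1  1  1  1]
RREF → pivots at {ω,α,τ,B} ⇒ r = 4

4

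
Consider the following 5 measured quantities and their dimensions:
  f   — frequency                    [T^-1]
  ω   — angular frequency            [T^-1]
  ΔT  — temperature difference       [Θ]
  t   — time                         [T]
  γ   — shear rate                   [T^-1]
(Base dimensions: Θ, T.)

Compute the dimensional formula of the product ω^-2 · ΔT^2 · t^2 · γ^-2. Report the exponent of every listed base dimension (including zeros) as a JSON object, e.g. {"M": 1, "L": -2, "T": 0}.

{"Θ": 2, "T": 6}

Exponent matrix [Θ,T] × [f,ω,ΔT,t,γ]:
  Θ: [ 0  0  1  0  0]
  T: [-1 -1  0  1 -1]
  [Θ]: (-2)·0+(2)·1+(2)·0+(-2)·0 = 2
  [T]: (-2)·-1+(2)·0+(2)·1+(-2)·-1 = 6
⇒ Θ^2 T^6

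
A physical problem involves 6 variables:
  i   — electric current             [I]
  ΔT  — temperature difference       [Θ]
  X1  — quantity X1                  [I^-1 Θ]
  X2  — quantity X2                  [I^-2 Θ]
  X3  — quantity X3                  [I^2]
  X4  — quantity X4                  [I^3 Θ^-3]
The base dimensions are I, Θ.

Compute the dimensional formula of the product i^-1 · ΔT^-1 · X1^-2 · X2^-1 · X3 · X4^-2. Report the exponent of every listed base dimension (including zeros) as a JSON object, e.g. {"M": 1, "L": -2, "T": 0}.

{"I": -1, "Θ": 2}

Dimensional matrix (I×Θ by i×ΔT×X1×X2×X3×X4):
  I: [ 1  0 -1 -2  2  3]
  Θ: [ 0  1  1  1  0 -3]
  [I]: (-1)·1+(-1)·0+(-2)·-1+(-1)·-2+(1)·2+(-2)·3 = -1
  [Θ]: (-1)·0+(-1)·1+(-2)·1+(-1)·1+(1)·0+(-2)·-3 = 2
⇒ I^-1 Θ^2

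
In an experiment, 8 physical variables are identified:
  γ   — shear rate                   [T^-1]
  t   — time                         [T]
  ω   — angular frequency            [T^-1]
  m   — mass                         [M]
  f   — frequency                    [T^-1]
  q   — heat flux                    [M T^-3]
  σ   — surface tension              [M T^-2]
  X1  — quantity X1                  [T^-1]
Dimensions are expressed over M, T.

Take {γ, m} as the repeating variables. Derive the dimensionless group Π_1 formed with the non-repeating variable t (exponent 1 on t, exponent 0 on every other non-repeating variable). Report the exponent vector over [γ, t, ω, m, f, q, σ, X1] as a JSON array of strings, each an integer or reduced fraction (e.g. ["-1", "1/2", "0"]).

Dimensional matrix (M×T by γ×t×ω×m×f×q×σ×X1):
  M: [ 0  0  0  1  0  1  1  0]
  T: [-1  1 -1  0 -1 -3 -2 -1]
Echelon form has 2 nonzero rows (pivots: γ,m)
Pivot set = {γ,m}, free = {t,ω,f,q,σ,X1}
RREF:
  r0: [   1   -1    1    0    1    3    2    1]
  r1: [   0    0    0    1    0    1    1    0]
Fix exponent of t at 1, ω at 0, f at 0, q at 0, σ at 0, X1 at 0; solve each RREF row for its pivot's exponent:
  r0: exp(γ) + (-1)·1 = 0 ⇒ exp(γ) = 1
  r1: exp(m) + (0)·1 = 0 ⇒ exp(m) = 0
Π_1 = γ · t

["1", "1", "0", "0", "0", "0", "0", "0"]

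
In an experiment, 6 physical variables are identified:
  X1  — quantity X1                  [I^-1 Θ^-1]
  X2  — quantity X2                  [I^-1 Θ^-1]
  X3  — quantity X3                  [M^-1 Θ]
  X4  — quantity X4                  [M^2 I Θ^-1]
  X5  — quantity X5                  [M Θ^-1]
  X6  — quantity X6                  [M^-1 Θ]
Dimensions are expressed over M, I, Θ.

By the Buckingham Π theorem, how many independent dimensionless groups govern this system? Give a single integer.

4

Dimensional matrix (M×I×Θ by X1×X2×X3×X4×X5×X6):
  M: [ 0  0 -1  2  1 -1]
  I: [-1 -1  0  1  0  0]
  Θ: [-1 -1  1 -1 -1  1]
Echelon form has 2 nonzero rows (pivots: X1,X3)
n=6, r=2 ⇒ 4 dimensionless groups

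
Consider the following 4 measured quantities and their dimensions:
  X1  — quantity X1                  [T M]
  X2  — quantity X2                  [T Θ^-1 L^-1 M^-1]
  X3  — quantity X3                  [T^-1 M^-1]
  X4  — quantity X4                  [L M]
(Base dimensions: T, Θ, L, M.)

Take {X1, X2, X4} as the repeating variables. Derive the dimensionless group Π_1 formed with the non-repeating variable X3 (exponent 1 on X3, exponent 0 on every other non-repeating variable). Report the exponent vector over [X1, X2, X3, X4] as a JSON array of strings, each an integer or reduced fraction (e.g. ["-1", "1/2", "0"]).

["1", "0", "1", "0"]

Exponent matrix [T,Θ,L,M] × [X1,X2,X3,X4]:
  T: [ 1  1 -1  0]
  Θ: [ 0 -1  0  0]
  L: [ 0 -1  0  1]
  M: [ 1 -1 -1  1]
RREF → pivots at {X1,X2,X4} ⇒ r = 3
Pivot set = {X1,X2,X4}, free = {X3}
RREF:
  r0: [   1    0   -1    0]
  r1: [   0    1    0    0]
  r2: [   0    0    0    1]
  r3: [   0    0    0    0]
Fix exponent of X3 at 1; solve each RREF row for its pivot's exponent:
  r0: exp(X1) + (-1)·1 = 0 ⇒ exp(X1) = 1
  r1: exp(X2) + (0)·1 = 0 ⇒ exp(X2) = 0
  r2: exp(X4) + (0)·1 = 0 ⇒ exp(X4) = 0
Π_1 = X1 · X3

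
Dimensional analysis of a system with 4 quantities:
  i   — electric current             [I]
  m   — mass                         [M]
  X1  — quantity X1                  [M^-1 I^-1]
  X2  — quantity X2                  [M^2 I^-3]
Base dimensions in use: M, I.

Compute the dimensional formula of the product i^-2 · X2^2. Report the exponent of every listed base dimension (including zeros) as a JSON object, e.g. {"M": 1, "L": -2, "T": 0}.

Dimensional matrix (M×I by i×m×X1×X2):
  M: [ 0  1 -1  2]
  I: [ 1  0 -1 -3]
  [M]: (-2)·0+(2)·2 = 4
  [I]: (-2)·1+(2)·-3 = -8
⇒ M^4 I^-8

{"M": 4, "I": -8}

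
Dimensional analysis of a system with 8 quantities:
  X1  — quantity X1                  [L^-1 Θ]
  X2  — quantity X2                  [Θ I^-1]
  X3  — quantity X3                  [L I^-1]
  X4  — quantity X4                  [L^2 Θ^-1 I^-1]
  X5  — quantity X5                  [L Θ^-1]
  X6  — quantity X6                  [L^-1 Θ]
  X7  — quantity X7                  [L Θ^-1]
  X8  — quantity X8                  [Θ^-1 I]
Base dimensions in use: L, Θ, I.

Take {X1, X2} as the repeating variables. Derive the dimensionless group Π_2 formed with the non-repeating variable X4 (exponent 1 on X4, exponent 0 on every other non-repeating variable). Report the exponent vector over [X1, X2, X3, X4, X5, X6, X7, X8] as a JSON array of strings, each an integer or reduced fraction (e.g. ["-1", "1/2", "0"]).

Exponent matrix [L,Θ,I] × [X1,X2,X3,X4,X5,X6,X7,X8]:
  L: [-1  0  1  2  1 -1  1  0]
  Θ: [ 1  1  0 -1 -1  1 -1 -1]
  I: [ 0 -1 -1 -1  0  0  0  1]
RREF → pivots at {X1,X2} ⇒ r = 2
Repeat: X1,X2; free: X3,X4,X5,X6,X7,X8
RREF:
  r0: [   1    0   -1   -2   -1    1   -1    0]
  r1: [   0    1    1    1    0    0    0   -1]
  r2: [   0    0    0    0    0    0    0    0]
Fix exponent of X4 at 1, X3 at 0, X5 at 0, X6 at 0, X7 at 0, X8 at 0; solve each RREF row for its pivot's exponent:
  r0: exp(X1) + (-2)·1 = 0 ⇒ exp(X1) = 2
  r1: exp(X2) + (1)·1 = 0 ⇒ exp(X2) = -1
Π_2 = X1^2 · X2^-1 · X4

["2", "-1", "0", "1", "0", "0", "0", "0"]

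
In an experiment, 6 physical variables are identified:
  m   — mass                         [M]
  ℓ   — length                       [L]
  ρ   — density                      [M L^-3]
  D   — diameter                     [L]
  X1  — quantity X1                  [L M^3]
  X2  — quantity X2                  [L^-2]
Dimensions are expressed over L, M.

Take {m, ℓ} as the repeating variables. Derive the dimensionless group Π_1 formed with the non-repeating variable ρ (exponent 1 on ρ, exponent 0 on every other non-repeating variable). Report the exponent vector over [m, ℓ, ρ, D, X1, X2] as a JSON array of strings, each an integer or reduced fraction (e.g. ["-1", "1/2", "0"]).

Exponent matrix [L,M] × [m,ℓ,ρ,D,X1,X2]:
  L: [ 0  1 -3  1  1 -2]
  M: [ 1  0  1  0  3  0]
Row reduction gives pivot columns m,ℓ; rank = 2
Pivot set = {m,ℓ}, free = {ρ,D,X1,X2}
RREF:
  r0: [   1    0    1    0    3    0]
  r1: [   0    1   -3    1    1   -2]
Fix exponent of ρ at 1, D at 0, X1 at 0, X2 at 0; solve each RREF row for its pivot's exponent:
  r0: exp(m) + (1)·1 = 0 ⇒ exp(m) = -1
  r1: exp(ℓ) + (-3)·1 = 0 ⇒ exp(ℓ) = 3
Π_1 = m^-1 · ℓ^3 · ρ

["-1", "3", "1", "0", "0", "0"]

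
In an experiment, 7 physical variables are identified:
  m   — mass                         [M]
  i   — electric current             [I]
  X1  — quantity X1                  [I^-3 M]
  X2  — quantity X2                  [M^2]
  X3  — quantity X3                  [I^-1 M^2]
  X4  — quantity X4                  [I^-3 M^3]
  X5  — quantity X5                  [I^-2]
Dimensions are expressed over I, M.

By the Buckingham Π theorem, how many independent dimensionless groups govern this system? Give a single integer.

5

Write exponents as rows I,M / cols m,i,X1,X2,X3,X4,X5:
  I: [ 0  1 -3  0 -1 -3 -2]
  M: [ 1  0  1  2  2  3  0]
Row reduction gives pivot columns m,i; rank = 2
7 vars − rank 2 = 5 Π groups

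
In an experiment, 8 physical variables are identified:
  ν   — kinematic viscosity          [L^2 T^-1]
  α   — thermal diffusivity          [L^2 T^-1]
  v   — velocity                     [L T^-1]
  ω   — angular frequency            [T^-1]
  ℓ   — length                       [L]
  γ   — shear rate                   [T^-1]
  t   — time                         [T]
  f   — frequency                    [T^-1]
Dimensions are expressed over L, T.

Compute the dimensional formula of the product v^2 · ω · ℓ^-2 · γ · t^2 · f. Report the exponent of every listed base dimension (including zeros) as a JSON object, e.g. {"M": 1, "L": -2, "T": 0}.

{"L": 0, "T": -3}

Dimensional matrix (L×T by ν×α×v×ω×ℓ×γ×t×f):
  L: [ 2  2  1  0  1  0  0  0]
  T: [-1 -1 -1 -1  0 -1  1 -1]
  [L]: (2)·1+(1)·0+(-2)·1+(1)·0+(2)·0+(1)·0 = 0
  [T]: (2)·-1+(1)·-1+(-2)·0+(1)·-1+(2)·1+(1)·-1 = -3
⇒ T^-3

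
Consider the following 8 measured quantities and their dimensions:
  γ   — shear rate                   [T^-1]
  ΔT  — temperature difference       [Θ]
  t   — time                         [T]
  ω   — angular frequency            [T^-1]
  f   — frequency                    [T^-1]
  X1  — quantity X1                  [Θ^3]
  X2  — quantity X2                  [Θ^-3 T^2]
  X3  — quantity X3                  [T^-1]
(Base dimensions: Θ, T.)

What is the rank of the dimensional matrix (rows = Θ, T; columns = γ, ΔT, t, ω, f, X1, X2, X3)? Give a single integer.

Write exponents as rows Θ,T / cols γ,ΔT,t,ω,f,X1,X2,X3:
  Θ: [ 0  1  0  0  0  3 -3  0]
  T: [-1  0  1 -1 -1  0  2 -1]
RREF → pivots at {γ,ΔT} ⇒ r = 2

2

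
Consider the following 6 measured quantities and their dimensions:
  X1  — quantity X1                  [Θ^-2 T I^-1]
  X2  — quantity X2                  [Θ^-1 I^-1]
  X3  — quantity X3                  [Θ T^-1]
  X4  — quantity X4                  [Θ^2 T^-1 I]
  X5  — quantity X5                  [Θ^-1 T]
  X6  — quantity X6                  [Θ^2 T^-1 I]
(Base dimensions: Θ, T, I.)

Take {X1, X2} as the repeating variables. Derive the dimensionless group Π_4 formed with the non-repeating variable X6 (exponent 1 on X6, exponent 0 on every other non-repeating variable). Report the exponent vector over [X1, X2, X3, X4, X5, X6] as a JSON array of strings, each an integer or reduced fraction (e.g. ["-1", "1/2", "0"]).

Exponent matrix [Θ,T,I] × [X1,X2,X3,X4,X5,X6]:
  Θ: [-2 -1  1  2 -1  2]
  T: [ 1  0 -1 -1  1 -1]
  I: [-1 -1  0  1  0  1]
Row reduction gives pivot columns X1,X2; rank = 2
Pivot set = {X1,X2}, free = {X3,X4,X5,X6}
RREF:
  r0: [   1    0   -1   -1    1   -1]
  r1: [   0    1    1    0   -1    0]
  r2: [   0    0    0    0    0    0]
Fix exponent of X6 at 1, X3 at 0, X4 at 0, X5 at 0; solve each RREF row for its pivot's exponent:
  r0: exp(X1) + (-1)·1 = 0 ⇒ exp(X1) = 1
  r1: exp(X2) + (0)·1 = 0 ⇒ exp(X2) = 0
Π_4 = X1 · X6

["1", "0", "0", "0", "0", "1"]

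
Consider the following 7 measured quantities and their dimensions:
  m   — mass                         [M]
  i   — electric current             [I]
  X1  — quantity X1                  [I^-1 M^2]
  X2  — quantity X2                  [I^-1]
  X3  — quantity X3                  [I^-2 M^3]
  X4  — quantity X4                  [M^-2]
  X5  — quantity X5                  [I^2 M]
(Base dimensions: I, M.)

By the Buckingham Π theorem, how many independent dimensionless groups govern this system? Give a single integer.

5

Dimensional matrix (I×M by m×i×X1×X2×X3×X4×X5):
  I: [ 0  1 -1 -1 -2  0  2]
  M: [ 1  0  2  0  3 -2  1]
RREF → pivots at {m,i} ⇒ r = 2
n=7, r=2 ⇒ 5 dimensionless groups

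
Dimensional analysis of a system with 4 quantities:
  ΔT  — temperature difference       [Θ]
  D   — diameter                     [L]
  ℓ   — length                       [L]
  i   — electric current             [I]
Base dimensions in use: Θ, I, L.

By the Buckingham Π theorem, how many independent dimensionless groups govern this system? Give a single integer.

Dimensional matrix (Θ×I×L by ΔT×D×ℓ×i):
  Θ: [ 1  0  0  0]
  I: [ 0  0  0  1]
  L: [ 0  1  1  0]
Echelon form has 3 nonzero rows (pivots: ΔT,D,i)
n=4, r=3 ⇒ 1 dimensionless group

1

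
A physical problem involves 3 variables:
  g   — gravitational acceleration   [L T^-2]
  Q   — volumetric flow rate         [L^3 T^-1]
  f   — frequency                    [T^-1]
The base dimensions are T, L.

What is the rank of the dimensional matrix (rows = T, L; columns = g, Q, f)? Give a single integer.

Dimensional matrix (T×L by g×Q×f):
  T: [-2 -1 -1]
  L: [ 1  3  0]
Echelon form has 2 nonzero rows (pivots: g,Q)

2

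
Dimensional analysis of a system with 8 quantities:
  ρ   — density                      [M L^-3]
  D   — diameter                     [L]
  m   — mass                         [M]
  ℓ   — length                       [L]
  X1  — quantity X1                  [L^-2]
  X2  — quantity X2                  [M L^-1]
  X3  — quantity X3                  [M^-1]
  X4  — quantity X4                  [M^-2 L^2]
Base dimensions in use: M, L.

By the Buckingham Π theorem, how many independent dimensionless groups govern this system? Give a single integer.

Exponent matrix [M,L] × [ρ,D,m,ℓ,X1,X2,X3,X4]:
  M: [ 1  0  1  0  0  1 -1 -2]
  L: [-3  1  0  1 -2 -1  0  2]
RREF → pivots at {ρ,D} ⇒ r = 2
n=8, r=2 ⇒ 6 dimensionless groups

6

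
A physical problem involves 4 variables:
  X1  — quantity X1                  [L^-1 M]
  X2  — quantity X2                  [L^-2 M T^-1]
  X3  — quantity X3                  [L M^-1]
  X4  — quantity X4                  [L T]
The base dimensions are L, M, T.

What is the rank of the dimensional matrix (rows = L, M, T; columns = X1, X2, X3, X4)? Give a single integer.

Write exponents as rows L,M,T / cols X1,X2,X3,X4:
  L: [-1 -2  1  1]
  M: [ 1  1 -1  0]
  T: [ 0 -1  0  1]
Echelon form has 2 nonzero rows (pivots: X1,X2)

2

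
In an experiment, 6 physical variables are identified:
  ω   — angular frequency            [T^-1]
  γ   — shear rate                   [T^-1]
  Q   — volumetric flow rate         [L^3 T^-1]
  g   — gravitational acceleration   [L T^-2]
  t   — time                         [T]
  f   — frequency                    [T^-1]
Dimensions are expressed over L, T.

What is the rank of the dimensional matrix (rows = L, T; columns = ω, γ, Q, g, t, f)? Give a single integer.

Write exponents as rows L,T / cols ω,γ,Q,g,t,f:
  L: [ 0  0  3  1  0  0]
  T: [-1 -1 -1 -2  1 -1]
Echelon form has 2 nonzero rows (pivots: ω,Q)

2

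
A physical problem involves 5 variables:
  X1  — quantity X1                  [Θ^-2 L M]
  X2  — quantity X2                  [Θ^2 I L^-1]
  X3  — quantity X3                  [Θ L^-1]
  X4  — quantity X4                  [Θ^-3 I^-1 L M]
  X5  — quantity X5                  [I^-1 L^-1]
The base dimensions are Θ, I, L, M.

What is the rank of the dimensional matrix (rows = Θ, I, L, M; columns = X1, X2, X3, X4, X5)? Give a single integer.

3

Dimensional matrix (Θ×I×L×M by X1×X2×X3×X4×X5):
  Θ: [-2  2  1 -3  0]
  I: [ 0  1  0 -1 -1]
  L: [ 1 -1 -1  1 -1]
  M: [ 1  0  0  1  0]
RREF → pivots at {X1,X2,X3} ⇒ r = 3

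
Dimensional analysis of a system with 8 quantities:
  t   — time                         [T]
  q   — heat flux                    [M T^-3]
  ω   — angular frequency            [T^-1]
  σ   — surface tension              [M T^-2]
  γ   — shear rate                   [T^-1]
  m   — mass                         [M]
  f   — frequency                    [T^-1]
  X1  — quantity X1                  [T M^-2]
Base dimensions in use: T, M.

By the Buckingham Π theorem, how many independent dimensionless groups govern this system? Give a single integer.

Dimensional matrix (T×M by t×q×ω×σ×γ×m×f×X1):
  T: [ 1 -3 -1 -2 -1  0 -1  1]
  M: [ 0  1  0  1  0  1  0 -2]
RREF → pivots at {t,q} ⇒ r = 2
8 vars − rank 2 = 6 Π groups

6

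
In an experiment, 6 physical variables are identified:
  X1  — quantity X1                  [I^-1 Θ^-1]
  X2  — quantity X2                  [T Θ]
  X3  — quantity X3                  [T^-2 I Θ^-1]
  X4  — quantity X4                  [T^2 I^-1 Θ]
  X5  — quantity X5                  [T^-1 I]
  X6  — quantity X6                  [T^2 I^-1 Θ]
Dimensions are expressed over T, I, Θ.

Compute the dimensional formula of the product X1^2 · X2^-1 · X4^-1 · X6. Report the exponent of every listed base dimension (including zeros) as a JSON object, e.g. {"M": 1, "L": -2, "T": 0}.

{"T": -1, "I": -2, "Θ": -3}

Write exponents as rows T,I,Θ / cols X1,X2,X3,X4,X5,X6:
  T: [ 0  1 -2  2 -1  2]
  I: [-1  0  1 -1  1 -1]
  Θ: [-1  1 -1  1  0  1]
  [T]: (2)·0+(-1)·1+(-1)·2+(1)·2 = -1
  [I]: (2)·-1+(-1)·0+(-1)·-1+(1)·-1 = -2
  [Θ]: (2)·-1+(-1)·1+(-1)·1+(1)·1 = -3
⇒ T^-1 I^-2 Θ^-3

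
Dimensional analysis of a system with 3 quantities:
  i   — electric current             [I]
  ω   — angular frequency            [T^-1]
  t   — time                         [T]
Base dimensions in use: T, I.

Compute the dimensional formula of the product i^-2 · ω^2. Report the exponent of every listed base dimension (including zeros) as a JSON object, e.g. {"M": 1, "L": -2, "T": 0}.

Dimensional matrix (T×I by i×ω×t):
  T: [ 0 -1  1]
  I: [ 1  0  0]
  [T]: (-2)·0+(2)·-1 = -2
  [I]: (-2)·1+(2)·0 = -2
⇒ T^-2 I^-2

{"T": -2, "I": -2}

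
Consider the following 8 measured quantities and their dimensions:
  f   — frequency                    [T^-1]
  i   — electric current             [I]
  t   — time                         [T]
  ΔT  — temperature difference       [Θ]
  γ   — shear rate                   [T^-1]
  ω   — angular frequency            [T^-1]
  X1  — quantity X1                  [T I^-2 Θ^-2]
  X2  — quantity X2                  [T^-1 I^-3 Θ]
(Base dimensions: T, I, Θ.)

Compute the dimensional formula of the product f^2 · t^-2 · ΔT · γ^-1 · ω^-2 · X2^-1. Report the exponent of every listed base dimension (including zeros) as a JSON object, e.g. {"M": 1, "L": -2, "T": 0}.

Dimensional matrix (T×I×Θ by f×i×t×ΔT×γ×ω×X1×X2):
  T: [-1  0  1  0 -1 -1  1 -1]
  I: [ 0  1  0  0  0  0 -2 -3]
  Θ: [ 0  0  0  1  0  0 -2  1]
  [T]: (2)·-1+(-2)·1+(1)·0+(-1)·-1+(-2)·-1+(-1)·-1 = 0
  [I]: (2)·0+(-2)·0+(1)·0+(-1)·0+(-2)·0+(-1)·-3 = 3
  [Θ]: (2)·0+(-2)·0+(1)·1+(-1)·0+(-2)·0+(-1)·1 = 0
⇒ I^3

{"T": 0, "I": 3, "Θ": 0}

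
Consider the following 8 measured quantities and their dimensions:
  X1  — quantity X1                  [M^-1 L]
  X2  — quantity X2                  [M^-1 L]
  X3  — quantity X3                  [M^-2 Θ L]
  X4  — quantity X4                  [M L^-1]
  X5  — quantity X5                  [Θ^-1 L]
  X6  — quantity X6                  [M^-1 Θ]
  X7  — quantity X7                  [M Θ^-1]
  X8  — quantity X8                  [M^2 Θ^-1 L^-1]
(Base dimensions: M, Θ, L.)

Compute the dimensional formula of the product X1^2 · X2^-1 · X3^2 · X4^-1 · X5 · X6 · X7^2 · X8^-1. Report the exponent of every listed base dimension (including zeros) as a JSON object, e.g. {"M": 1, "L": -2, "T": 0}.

{"M": -7, "Θ": 1, "L": 6}

Dimensional matrix (M×Θ×L by X1×X2×X3×X4×X5×X6×X7×X8):
  M: [-1 -1 -2  1  0 -1  1  2]
  Θ: [ 0  0  1  0 -1  1 -1 -1]
  L: [ 1  1  1 -1  1  0  0 -1]
  [M]: (2)·-1+(-1)·-1+(2)·-2+(-1)·1+(1)·0+(1)·-1+(2)·1+(-1)·2 = -7
  [Θ]: (2)·0+(-1)·0+(2)·1+(-1)·0+(1)·-1+(1)·1+(2)·-1+(-1)·-1 = 1
  [L]: (2)·1+(-1)·1+(2)·1+(-1)·-1+(1)·1+(1)·0+(2)·0+(-1)·-1 = 6
⇒ M^-7 Θ L^6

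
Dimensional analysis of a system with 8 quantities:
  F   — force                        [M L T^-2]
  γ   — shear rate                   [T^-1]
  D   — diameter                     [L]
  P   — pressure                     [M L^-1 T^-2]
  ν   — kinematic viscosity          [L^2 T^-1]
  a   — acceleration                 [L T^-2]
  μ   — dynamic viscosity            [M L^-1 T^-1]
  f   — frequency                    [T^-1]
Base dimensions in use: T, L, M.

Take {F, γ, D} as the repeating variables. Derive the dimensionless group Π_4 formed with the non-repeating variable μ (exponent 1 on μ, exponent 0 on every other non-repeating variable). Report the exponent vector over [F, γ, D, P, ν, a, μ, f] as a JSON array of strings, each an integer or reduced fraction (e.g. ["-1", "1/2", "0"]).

["-1", "1", "2", "0", "0", "0", "1", "0"]

Write exponents as rows T,L,M / cols F,γ,D,P,ν,a,μ,f:
  T: [-2 -1  0 -2 -1 -2 -1 -1]
  L: [ 1  0  1 -1  2  1 -1  0]
  M: [ 1  0  0  1  0  0  1  0]
Echelon form has 3 nonzero rows (pivots: F,γ,D)
Pivot set = {F,γ,D}, free = {P,ν,a,μ,f}
RREF:
  r0: [   1    0    0    1    0    0    1    0]
  r1: [   0    1    0    0    1    2   -1    1]
  r2: [   0    0    1   -2    2    1   -2    0]
Fix exponent of μ at 1, P at 0, ν at 0, a at 0, f at 0; solve each RREF row for its pivot's exponent:
  r0: exp(F) + (1)·1 = 0 ⇒ exp(F) = -1
  r1: exp(γ) + (-1)·1 = 0 ⇒ exp(γ) = 1
  r2: exp(D) + (-2)·1 = 0 ⇒ exp(D) = 2
Π_4 = F^-1 · γ · D^2 · μ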